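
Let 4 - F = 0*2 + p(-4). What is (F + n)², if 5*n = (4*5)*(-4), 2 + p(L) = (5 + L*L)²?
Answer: 203401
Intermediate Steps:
p(L) = -2 + (5 + L²)² (p(L) = -2 + (5 + L*L)² = -2 + (5 + L²)²)
n = -16 (n = ((4*5)*(-4))/5 = (20*(-4))/5 = (⅕)*(-80) = -16)
F = -435 (F = 4 - (0*2 + (-2 + (5 + (-4)²)²)) = 4 - (0 + (-2 + (5 + 16)²)) = 4 - (0 + (-2 + 21²)) = 4 - (0 + (-2 + 441)) = 4 - (0 + 439) = 4 - 1*439 = 4 - 439 = -435)
(F + n)² = (-435 - 16)² = (-451)² = 203401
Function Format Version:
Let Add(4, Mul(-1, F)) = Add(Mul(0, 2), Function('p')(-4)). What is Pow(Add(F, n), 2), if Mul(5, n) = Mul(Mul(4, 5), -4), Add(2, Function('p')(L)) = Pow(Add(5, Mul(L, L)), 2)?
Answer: 203401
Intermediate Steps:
Function('p')(L) = Add(-2, Pow(Add(5, Pow(L, 2)), 2)) (Function('p')(L) = Add(-2, Pow(Add(5, Mul(L, L)), 2)) = Add(-2, Pow(Add(5, Pow(L, 2)), 2)))
n = -16 (n = Mul(Rational(1, 5), Mul(Mul(4, 5), -4)) = Mul(Rational(1, 5), Mul(20, -4)) = Mul(Rational(1, 5), -80) = -16)
F = -435 (F = Add(4, Mul(-1, Add(Mul(0, 2), Add(-2, Pow(Add(5, Pow(-4, 2)), 2))))) = Add(4, Mul(-1, Add(0, Add(-2, Pow(Add(5, 16), 2))))) = Add(4, Mul(-1, Add(0, Add(-2, Pow(21, 2))))) = Add(4, Mul(-1, Add(0, Add(-2, 441)))) = Add(4, Mul(-1, Add(0, 439))) = Add(4, Mul(-1, 439)) = Add(4, -439) = -435)
Pow(Add(F, n), 2) = Pow(Add(-435, -16), 2) = Pow(-451, 2) = 203401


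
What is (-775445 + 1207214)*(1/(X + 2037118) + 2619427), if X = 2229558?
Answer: 4825556695031411157/4266676 ≈ 1.1310e+12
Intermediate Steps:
(-775445 + 1207214)*(1/(X + 2037118) + 2619427) = (-775445 + 1207214)*(1/(2229558 + 2037118) + 2619427) = 431769*(1/4266676 + 2619427) = 431769*(11176246314653/4266676) = 4825556695031411157/4266676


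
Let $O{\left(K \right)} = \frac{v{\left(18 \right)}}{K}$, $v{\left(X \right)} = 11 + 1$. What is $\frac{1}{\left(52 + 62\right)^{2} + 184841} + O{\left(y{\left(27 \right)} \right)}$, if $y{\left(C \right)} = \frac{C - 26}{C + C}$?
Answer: $\frac{128198377}{197837} \approx 648.0$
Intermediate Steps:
$v{\left(X \right)} = 12$
$y{\left(C \right)} = \frac{-26 + C}{2 C}$
$O{\left(K \right)} = \frac{12}{K}$
$\frac{1}{\left(52 + 62\right)^{2} + 184841} + O{\left(y{\left(27 \right)} \right)} = \frac{1}{\left(52 + 62\right)^{2} + 184841} + \frac{12}{\frac{1}{2} \cdot \frac{1}{27} \left(-26 + 27\right)} = \frac{1}{114^{2} + 184841} + \frac{12}{\frac{1}{2} \cdot \frac{1}{27} \cdot 1} = \frac{1}{12996 + 184841} + 12 \frac{1}{\frac{1}{54}} = \frac{1}{197837} + 12 \cdot 54 = \frac{1}{197837} + 648 = \frac{128198377}{197837}$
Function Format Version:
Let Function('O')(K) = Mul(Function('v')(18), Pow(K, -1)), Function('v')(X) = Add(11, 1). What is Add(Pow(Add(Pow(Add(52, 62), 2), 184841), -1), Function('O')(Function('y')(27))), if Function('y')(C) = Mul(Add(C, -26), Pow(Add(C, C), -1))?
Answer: Rational(128198377, 197837) ≈ 648.00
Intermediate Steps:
Function('v')(X) = 12
Function('y')(C) = Mul(Rational(1, 2), Pow(C, -1), Add(-26, C)) (Function('y')(C) = Mul(Add(-26, C), Pow(Mul(2, C), -1)) = Mul(Add(-26, C), Mul(Rational(1, 2), Pow(C, -1))) = Mul(Rational(1, 2), Pow(C, -1), Add(-26, C)))
Function('O')(K) = Mul(12, Pow(K, -1))
Add(Pow(Add(Pow(Add(52, 62), 2), 184841), -1), Function('O')(Function('y')(27))) = Add(Pow(Add(Pow(Add(52, 62), 2), 184841), -1), Mul(12, Pow(Mul(Rational(1, 2), Pow(27, -1), Add(-26, 27)), -1))) = Add(Pow(Add(Pow(114, 2), 184841), -1), Mul(12, Pow(Mul(Rational(1, 2), Rational(1, 27), 1), -1))) = Add(Pow(Add(12996, 184841), -1), Mul(12, Pow(Rational(1, 54), -1))) = Add(Pow(197837, -1), Mul(12, 54)) = Add(Rational(1, 197837), 648) = Rational(128198377, 197837)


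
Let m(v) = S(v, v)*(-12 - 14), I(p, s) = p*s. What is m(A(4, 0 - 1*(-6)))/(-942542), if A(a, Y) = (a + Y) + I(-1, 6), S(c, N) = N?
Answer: 52/471271 ≈ 0.00011034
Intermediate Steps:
A(a, Y) = -6 + Y + a (A(a, Y) = (a + Y) - 1*6 = (Y + a) - 6 = -6 + Y + a)
m(v) = -26*v (m(v) = v*(-12 - 14) = v*(-26) = -26*v)
m(A(4, 0 - 1*(-6)))/(-942542) = -26*(-6 + (0 - 1*(-6)) + 4)/(-942542) = -26*(-6 + (0 + 6) + 4)*(-1/942542) = -26*(-6 + 6 + 4)*(-1/942542) = -26*4*(-1/942542) = -104*(-1/942542) = 52/471271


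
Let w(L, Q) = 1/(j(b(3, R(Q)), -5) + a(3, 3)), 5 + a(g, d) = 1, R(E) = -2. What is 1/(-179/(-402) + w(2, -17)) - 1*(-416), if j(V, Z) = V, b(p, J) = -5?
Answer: 168854/403 ≈ 418.99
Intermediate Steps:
a(g, d) = -4 (a(g, d) = -5 + 1 = -4)
w(L, Q) = -⅑ (w(L, Q) = 1/(-5 - 4) = 1/(-9) = -⅑)
1/(-179/(-402) + w(2, -17)) - 1*(-416) = 1/(-179/(-402) - ⅑) - 1*(-416) = 1/(-179*(-1/402) - ⅑) + 416 = 1/(179/402 - ⅑) + 416 = 1/(403/1206) + 416 = 1206/403 + 416 = 168854/403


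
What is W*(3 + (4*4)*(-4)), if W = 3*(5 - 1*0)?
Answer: -915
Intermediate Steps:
W = 15 (W = 3*(5 + 0) = 3*5 = 15)
W*(3 + (4*4)*(-4)) = 15*(3 + (4*4)*(-4)) = 15*(3 + 16*(-4)) = 15*(3 - 64) = 15*(-61) = -915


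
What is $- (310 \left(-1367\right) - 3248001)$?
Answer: $3671771$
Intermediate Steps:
$- (310 \left(-1367\right) - 3248001) = - (-423770 - 3248001) = \left(-1\right) \left(-3671771\right) = 3671771$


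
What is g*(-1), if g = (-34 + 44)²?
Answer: -100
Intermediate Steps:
g = 100 (g = 10² = 100)
g*(-1) = 100*(-1) = -100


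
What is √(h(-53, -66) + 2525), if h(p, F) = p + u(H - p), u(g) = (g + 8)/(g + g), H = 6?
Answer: √34428034/118 ≈ 49.725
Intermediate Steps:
u(g) = (8 + g)/(2*g) (u(g) = (8 + g)/((2*g)) = (8 + g)*(1/(2*g)) = (8 + g)/(2*g))
h(p, F) = p + (14 - p)/(2*(6 - p)) (h(p, F) = p + (8 + (6 - p))/(2*(6 - p)) = p + (14 - p)/(2*(6 - p)))
√(h(-53, -66) + 2525) = √((-7 + (½)*(-53) - 53*(-6 - 53))/(-6 - 53) + 2525) = √((-7 - 53/2 - 53*(-59))/(-59) + 2525) = √(-(-7 - 53/2 + 3127)/59 + 2525) = √(-1/59*6187/2 + 2525) = √(-6187/118 + 2525) = √(291763/118) = √34428034/118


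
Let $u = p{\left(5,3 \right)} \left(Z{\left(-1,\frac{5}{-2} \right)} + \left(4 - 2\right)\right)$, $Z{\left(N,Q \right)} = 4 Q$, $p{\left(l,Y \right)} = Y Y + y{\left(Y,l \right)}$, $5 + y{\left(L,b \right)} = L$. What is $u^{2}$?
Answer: $3136$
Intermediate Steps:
$y{\left(L,b \right)} = -5 + L$
$p{\left(l,Y \right)} = -5 + Y + Y^{2}$ ($p{\left(l,Y \right)} = Y Y + \left(-5 + Y\right) = Y^{2} + \left(-5 + Y\right) = -5 + Y + Y^{2}$)
$u = -56$ ($u = \left(-5 + 3 + 3^{2}\right) \left(4 \frac{5}{-2} + \left(4 - 2\right)\right) = \left(-5 + 3 + 9\right) \left(4 \cdot 5 \left(- \frac{1}{2}\right) + 2\right) = 7 \left(4 \left(- \frac{5}{2}\right) + 2\right) = 7 \left(-10 + 2\right) = 7 \left(-8\right) = -56$)
$u^{2} = \left(-56\right)^{2} = 3136$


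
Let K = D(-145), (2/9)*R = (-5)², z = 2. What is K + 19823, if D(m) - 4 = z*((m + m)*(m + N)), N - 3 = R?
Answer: 36937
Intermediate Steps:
R = 225/2 (R = (9/2)*(-5)² = (9/2)*25 = 225/2 ≈ 112.50)
N = 231/2 (N = 3 + 225/2 = 231/2 ≈ 115.50)
D(m) = 4 + 4*m*(231/2 + m) (D(m) = 4 + 2*((m + m)*(m + 231/2)) = 4 + 2*((2*m)*(231/2 + m)) = 4 + 2*(2*m*(231/2 + m)) = 4 + 4*m*(231/2 + m))
K = 17114 (K = 4 + 4*(-145)² + 462*(-145) = 4 + 4*21025 - 66990 = 4 + 84100 - 66990 = 17114)
K + 19823 = 17114 + 19823 = 36937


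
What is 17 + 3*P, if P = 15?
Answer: 62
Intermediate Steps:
17 + 3*P = 17 + 3*15 = 17 + 45 = 62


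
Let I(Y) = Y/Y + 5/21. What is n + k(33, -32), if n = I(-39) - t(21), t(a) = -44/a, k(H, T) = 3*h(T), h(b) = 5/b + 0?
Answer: 275/96 ≈ 2.8646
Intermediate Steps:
h(b) = 5/b
k(H, T) = 15/T (k(H, T) = 3*(5/T) = 15/T)
I(Y) = 26/21 (I(Y) = 1 + 5*(1/21) = 1 + 5/21 = 26/21)
n = 10/3 (n = 26/21 - (-44)/21 = 26/21 - 1*(-44/21) = 26/21 + 44/21 = 10/3 ≈ 3.3333)
n + k(33, -32) = 10/3 + 15/(-32) = 10/3 + 15*(-1/32) = 10/3 - 15/32 = 275/96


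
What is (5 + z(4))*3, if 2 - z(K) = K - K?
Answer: 21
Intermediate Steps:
z(K) = 2 (z(K) = 2 - (K - K) = 2 - 1*0 = 2 + 0 = 2)
(5 + z(4))*3 = (5 + 2)*3 = 7*3 = 21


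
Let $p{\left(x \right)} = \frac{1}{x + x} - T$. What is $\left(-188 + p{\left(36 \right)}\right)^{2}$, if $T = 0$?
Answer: $\frac{183196225}{5184} \approx 35339.0$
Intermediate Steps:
$p{\left(x \right)} = \frac{1}{2 x}$ ($p{\left(x \right)} = \frac{1}{x + x} - 0 = \frac{1}{2 x} + 0 = \frac{1}{2 x}$)
$\left(-188 + p{\left(36 \right)}\right)^{2} = \left(-188 + \frac{1}{2 \cdot 36}\right)^{2} = \left(-188 + \frac{1}{2} \cdot \frac{1}{36}\right)^{2} = \left(-188 + \frac{1}{72}\right)^{2} = \left(- \frac{13535}{72}\right)^{2} = \frac{183196225}{5184}$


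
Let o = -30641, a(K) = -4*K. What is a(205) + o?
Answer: -31461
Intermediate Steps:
a(205) + o = -4*205 - 30641 = -820 - 30641 = -31461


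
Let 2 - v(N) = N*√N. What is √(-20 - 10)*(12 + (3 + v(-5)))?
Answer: -25*√6 + 17*I*√30 ≈ -61.237 + 93.113*I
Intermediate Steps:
v(N) = 2 - N^(3/2) (v(N) = 2 - N*√N = 2 - N^(3/2))
√(-20 - 10)*(12 + (3 + v(-5))) = √(-20 - 10)*(12 + (3 + (2 - (-5)^(3/2)))) = √(-30)*(12 + (3 + (2 - (-5)*I*√5))) = (I*√30)*(12 + (3 + (2 + 5*I*√5))) = (I*√30)*(12 + (5 + 5*I*√5)) = (I*√30)*(17 + 5*I*√5) = I*√30*(17 + 5*I*√5)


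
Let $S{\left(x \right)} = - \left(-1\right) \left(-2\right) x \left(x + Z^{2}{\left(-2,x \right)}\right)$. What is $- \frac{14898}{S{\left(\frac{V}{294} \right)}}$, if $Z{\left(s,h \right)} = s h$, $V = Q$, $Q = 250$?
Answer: $\frac{23661919827}{10109375} \approx 2340.6$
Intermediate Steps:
$V = 250$
$Z{\left(s,h \right)} = h s$
$S{\left(x \right)} = - 2 x \left(x + 4 x^{2}\right)$ ($S{\left(x \right)} = - \left(-1\right) \left(-2\right) x \left(x + \left(x \left(-2\right)\right)^{2}\right) = - 2 x \left(x + \left(- 2 x\right)^{2}\right) = - 2 x \left(x + 4 x^{2}\right)$)
$- \frac{14898}{S{\left(\frac{V}{294} \right)}} = - \frac{14898}{\left(\frac{250}{294}\right)^{2} \left(-2 - 8 \cdot \frac{250}{294}\right)} = - \frac{14898}{\left(250 \cdot \frac{1}{294}\right)^{2} \left(-2 - 8 \cdot 250 \cdot \frac{1}{294}\right)} = - \frac{14898}{\left(\frac{125}{147}\right)^{2} \left(-2 - \frac{1000}{147}\right)} = - \frac{14898}{\frac{15625}{21609} \left(-2 - \frac{1000}{147}\right)} = - \frac{14898}{\frac{15625}{21609} \left(- \frac{1294}{147}\right)} = - \frac{14898}{- \frac{20218750}{3176523}} = \left(-14898\right) \left(- \frac{3176523}{20218750}\right) = \frac{23661919827}{10109375}$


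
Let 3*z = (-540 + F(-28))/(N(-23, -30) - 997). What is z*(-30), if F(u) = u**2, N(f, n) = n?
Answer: 2440/1027 ≈ 2.3759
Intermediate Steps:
z = -244/3081 (z = ((-540 + (-28)**2)/(-30 - 997))/3 = ((-540 + 784)/(-1027))/3 = (244*(-1/1027))/3 = (1/3)*(-244/1027) = -244/3081 ≈ -0.079195)
z*(-30) = -244/3081*(-30) = 2440/1027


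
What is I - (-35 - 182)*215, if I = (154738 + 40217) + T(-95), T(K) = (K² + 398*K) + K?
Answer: 212730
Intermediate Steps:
T(K) = K² + 399*K
I = 166075 (I = (154738 + 40217) - 95*(399 - 95) = 194955 - 95*304 = 194955 - 28880 = 166075)
I - (-35 - 182)*215 = 166075 - (-35 - 182)*215 = 166075 - (-217)*215 = 166075 - 1*(-46655) = 166075 + 46655 = 212730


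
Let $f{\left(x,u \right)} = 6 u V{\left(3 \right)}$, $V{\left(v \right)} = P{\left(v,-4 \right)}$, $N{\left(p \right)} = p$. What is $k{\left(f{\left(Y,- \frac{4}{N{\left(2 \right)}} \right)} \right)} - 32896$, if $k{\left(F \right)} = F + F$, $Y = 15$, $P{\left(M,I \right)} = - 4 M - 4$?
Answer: $-32512$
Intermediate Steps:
$P{\left(M,I \right)} = -4 - 4 M$
$V{\left(v \right)} = -4 - 4 v$
$f{\left(x,u \right)} = - 96 u$ ($f{\left(x,u \right)} = 6 u \left(-4 - 12\right) = 6 u \left(-16\right) = - 96 u$)
$k{\left(F \right)} = 2 F$
$k{\left(f{\left(Y,- \frac{4}{N{\left(2 \right)}} \right)} \right)} - 32896 = 2 \left(- 96 \left(- \frac{4}{2}\right)\right) - 32896 = 2 \left(- 96 \left(\left(-4\right) \frac{1}{2}\right)\right) - 32896 = 2 \left(\left(-96\right) \left(-2\right)\right) - 32896 = 2 \cdot 192 - 32896 = 384 - 32896 = -32512$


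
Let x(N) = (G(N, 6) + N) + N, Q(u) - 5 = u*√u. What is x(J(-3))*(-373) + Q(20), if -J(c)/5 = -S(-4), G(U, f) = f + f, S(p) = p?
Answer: 10449 + 40*√5 ≈ 10538.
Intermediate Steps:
G(U, f) = 2*f
Q(u) = 5 + u^(3/2) (Q(u) = 5 + u*√u = 5 + u^(3/2))
J(c) = -20 (J(c) = -(-5)*(-4) = -5*4 = -20)
x(N) = 12 + 2*N (x(N) = (2*6 + N) + N = (12 + N) + N = 12 + 2*N)
x(J(-3))*(-373) + Q(20) = (12 + 2*(-20))*(-373) + (5 + 20^(3/2)) = (12 - 40)*(-373) + (5 + 40*√5) = -28*(-373) + (5 + 40*√5) = 10444 + (5 + 40*√5) = 10449 + 40*√5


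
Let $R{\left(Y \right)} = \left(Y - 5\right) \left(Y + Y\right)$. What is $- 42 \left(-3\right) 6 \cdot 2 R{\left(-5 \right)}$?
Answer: $151200$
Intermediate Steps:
$R{\left(Y \right)} = 2 Y \left(-5 + Y\right)$ ($R{\left(Y \right)} = \left(-5 + Y\right) 2 Y = 2 Y \left(-5 + Y\right)$)
$- 42 \left(-3\right) 6 \cdot 2 R{\left(-5 \right)} = - 42 \left(-3\right) 6 \cdot 2 \cdot 2 \left(-5\right) \left(-5 - 5\right) = - 42 \left(\left(-18\right) 2\right) 2 \left(-5\right) \left(-10\right) = \left(-42\right) \left(-36\right) 100 = 1512 \cdot 100 = 151200$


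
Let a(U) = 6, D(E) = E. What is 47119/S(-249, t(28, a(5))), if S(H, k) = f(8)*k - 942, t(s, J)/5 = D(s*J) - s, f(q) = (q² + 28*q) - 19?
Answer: 47119/187358 ≈ 0.25149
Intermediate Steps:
f(q) = -19 + q² + 28*q
t(s, J) = -5*s + 5*J*s (t(s, J) = 5*(s*J - s) = 5*(J*s - s) = 5*(-s + J*s) = -5*s + 5*J*s)
S(H, k) = -942 + 269*k (S(H, k) = (-19 + 8² + 28*8)*k - 942 = (-19 + 64 + 224)*k - 942 = 269*k - 942 = -942 + 269*k)
47119/S(-249, t(28, a(5))) = 47119/(-942 + 269*(5*28*(-1 + 6))) = 47119/(-942 + 269*(5*28*5)) = 47119/(-942 + 269*700) = 47119/(-942 + 188300) = 47119/187358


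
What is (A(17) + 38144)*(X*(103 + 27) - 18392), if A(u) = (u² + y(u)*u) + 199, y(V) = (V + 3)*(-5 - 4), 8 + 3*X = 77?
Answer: -547879944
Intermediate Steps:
X = 23 (X = -8/3 + (⅓)*77 = -8/3 + 77/3 = 23)
y(V) = -27 - 9*V (y(V) = (3 + V)*(-9) = -27 - 9*V)
A(u) = 199 + u² + u*(-27 - 9*u) (A(u) = (u² + (-27 - 9*u)*u) + 199 = (u² + u*(-27 - 9*u)) + 199 = 199 + u² + u*(-27 - 9*u))
(A(17) + 38144)*(X*(103 + 27) - 18392) = ((199 - 27*17 - 8*17²) + 38144)*(23*(103 + 27) - 18392) = ((199 - 459 - 8*289) + 38144)*(23*130 - 18392) = ((199 - 459 - 2312) + 38144)*(2990 - 18392) = (-2572 + 38144)*(-15402) = 35572*(-15402) = -547879944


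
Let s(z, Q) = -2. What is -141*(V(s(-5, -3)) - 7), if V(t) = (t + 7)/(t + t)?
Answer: 4653/4 ≈ 1163.3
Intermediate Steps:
V(t) = (7 + t)/(2*t) (V(t) = (7 + t)/((2*t)) = (7 + t)*(1/(2*t)) = (7 + t)/(2*t))
-141*(V(s(-5, -3)) - 7) = -141*((½)*(7 - 2)/(-2) - 7) = -141*((½)*(-½)*5 - 7) = -141*(-5/4 - 7) = -141*(-33/4) = 4653/4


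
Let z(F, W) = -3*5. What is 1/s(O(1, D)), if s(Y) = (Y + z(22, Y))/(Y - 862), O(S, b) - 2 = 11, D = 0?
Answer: 849/2 ≈ 424.50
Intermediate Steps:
z(F, W) = -15
O(S, b) = 13 (O(S, b) = 2 + 11 = 13)
s(Y) = (-15 + Y)/(-862 + Y) (s(Y) = (Y - 15)/(Y - 862) = (-15 + Y)/(-862 + Y))
1/s(O(1, D)) = 1/((-15 + 13)/(-862 + 13)) = 1/(-2/(-849)) = 1/(-1/849*(-2)) = 1/(2/849) = 849/2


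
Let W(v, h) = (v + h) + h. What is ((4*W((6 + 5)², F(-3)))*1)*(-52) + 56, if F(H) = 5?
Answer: -27192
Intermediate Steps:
W(v, h) = v + 2*h (W(v, h) = (h + v) + h = v + 2*h)
((4*W((6 + 5)², F(-3)))*1)*(-52) + 56 = ((4*((6 + 5)² + 2*5))*1)*(-52) + 56 = ((4*(11² + 10))*1)*(-52) + 56 = ((4*(121 + 10))*1)*(-52) + 56 = ((4*131)*1)*(-52) + 56 = (524*1)*(-52) + 56 = 524*(-52) + 56 = -27248 + 56 = -27192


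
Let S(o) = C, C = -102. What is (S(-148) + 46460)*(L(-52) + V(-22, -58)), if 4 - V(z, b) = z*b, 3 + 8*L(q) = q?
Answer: -237144349/4 ≈ -5.9286e+7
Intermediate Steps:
L(q) = -3/8 + q/8
V(z, b) = 4 - b*z (V(z, b) = 4 - z*b = 4 - b*z)
S(o) = -102
(S(-148) + 46460)*(L(-52) + V(-22, -58)) = (-102 + 46460)*((-3/8 + (⅛)*(-52)) + (4 - 1*(-58)*(-22))) = 46358*((-3/8 - 13/2) + (4 - 1276)) = 46358*(-55/8 - 1272) = 46358*(-10231/8) = -237144349/4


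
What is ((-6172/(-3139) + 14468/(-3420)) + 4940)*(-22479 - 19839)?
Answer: -62311456941094/298205 ≈ -2.0896e+8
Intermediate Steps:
((-6172/(-3139) + 14468/(-3420)) + 4940)*(-22479 - 19839) = ((-6172*(-1/3139) + 14468*(-1/3420)) + 4940)*(-42318) = ((6172/3139 - 3617/855) + 4940)*(-42318) = (-6076703/2683845 + 4940)*(-42318) = (13252117597/2683845)*(-42318) = -62311456941094/298205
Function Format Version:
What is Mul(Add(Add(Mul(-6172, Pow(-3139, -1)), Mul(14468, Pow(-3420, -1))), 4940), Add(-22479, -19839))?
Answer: Rational(-62311456941094, 298205) ≈ -2.0896e+8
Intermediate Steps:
Mul(Add(Add(Mul(-6172, Pow(-3139, -1)), Mul(14468, Pow(-3420, -1))), 4940), Add(-22479, -19839)) = Mul(Add(Add(Mul(-6172, Rational(-1, 3139)), Mul(14468, Rational(-1, 3420))), 4940), -42318) = Mul(Add(Add(Rational(6172, 3139), Rational(-3617, 855)), 4940), -42318) = Mul(Add(Rational(-6076703, 2683845), 4940), -42318) = Mul(Rational(13252117597, 2683845), -42318) = Rational(-62311456941094, 298205)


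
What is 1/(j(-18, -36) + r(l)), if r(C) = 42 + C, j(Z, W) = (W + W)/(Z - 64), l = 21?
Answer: 41/2619 ≈ 0.015655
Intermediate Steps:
j(Z, W) = 2*W/(-64 + Z) (j(Z, W) = (2*W)/(-64 + Z) = 2*W/(-64 + Z))
1/(j(-18, -36) + r(l)) = 1/(2*(-36)/(-64 - 18) + (42 + 21)) = 1/(2*(-36)/(-82) + 63) = 1/(2*(-36)*(-1/82) + 63) = 1/(36/41 + 63) = 1/(2619/41) = 41/2619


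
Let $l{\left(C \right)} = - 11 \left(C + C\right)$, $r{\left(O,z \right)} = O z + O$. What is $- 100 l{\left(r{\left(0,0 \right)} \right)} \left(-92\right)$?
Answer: $0$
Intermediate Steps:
$r{\left(O,z \right)} = O + O z$
$l{\left(C \right)} = - 22 C$ ($l{\left(C \right)} = - 11 \cdot 2 C = - 22 C$)
$- 100 l{\left(r{\left(0,0 \right)} \right)} \left(-92\right) = - 100 \left(- 22 \cdot 0 \left(1 + 0\right)\right) \left(-92\right) = - 100 \left(- 22 \cdot 0 \cdot 1\right) \left(-92\right) = - 100 \left(\left(-22\right) 0\right) \left(-92\right) = \left(-100\right) 0 \left(-92\right) = 0 \left(-92\right) = 0$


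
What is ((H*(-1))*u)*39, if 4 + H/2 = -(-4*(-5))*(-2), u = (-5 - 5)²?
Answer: -280800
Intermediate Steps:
u = 100 (u = (-10)² = 100)
H = 72 (H = -8 + 2*(-(-4*(-5))*(-2)) = -8 + 2*(-20*(-2)) = -8 + 2*(-1*(-40)) = -8 + 2*40 = -8 + 80 = 72)
((H*(-1))*u)*39 = ((72*(-1))*100)*39 = -72*100*39 = -7200*39 = -280800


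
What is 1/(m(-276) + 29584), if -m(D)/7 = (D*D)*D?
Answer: 1/147201616 ≈ 6.7934e-9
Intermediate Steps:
m(D) = -7*D³ (m(D) = -7*D*D*D = -7*D²*D = -7*D³)
1/(m(-276) + 29584) = 1/(-7*(-276)³ + 29584) = 1/(-7*(-21024576) + 29584) = 1/(147172032 + 29584) = 1/147201616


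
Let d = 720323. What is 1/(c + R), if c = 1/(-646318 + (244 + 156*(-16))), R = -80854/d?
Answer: -467179888110/52440199103 ≈ -8.9088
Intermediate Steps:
R = -80854/720323 ≈ -0.11225
c = -1/648570 (c = 1/(-646318 + (244 - 2496)) = 1/(-646318 - 2252) = 1/(-648570) = -1/648570 ≈ -1.5419e-6)
1/(c + R) = 1/(-1/648570 - 80854/720323) = 1/(-52440199103/467179888110) = -467179888110/52440199103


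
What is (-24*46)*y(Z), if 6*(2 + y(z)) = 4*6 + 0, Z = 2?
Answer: -2208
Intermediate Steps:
y(z) = 2 (y(z) = -2 + (4*6 + 0)/6 = -2 + (24 + 0)/6 = -2 + (⅙)*24 = -2 + 4 = 2)
(-24*46)*y(Z) = -24*46*2 = -1104*2 = -2208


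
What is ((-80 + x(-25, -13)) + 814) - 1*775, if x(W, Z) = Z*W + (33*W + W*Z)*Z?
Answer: 6784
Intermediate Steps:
x(W, Z) = W*Z + Z*(33*W + W*Z)
((-80 + x(-25, -13)) + 814) - 1*775 = ((-80 - 25*(-13)*(34 - 13)) + 814) - 1*775 = ((-80 - 25*(-13)*21) + 814) - 775 = ((-80 + 6825) + 814) - 775 = (6745 + 814) - 775 = 7559 - 775 = 6784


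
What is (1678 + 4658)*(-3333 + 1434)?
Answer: -12032064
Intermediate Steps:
(1678 + 4658)*(-3333 + 1434) = 6336*(-1899) = -12032064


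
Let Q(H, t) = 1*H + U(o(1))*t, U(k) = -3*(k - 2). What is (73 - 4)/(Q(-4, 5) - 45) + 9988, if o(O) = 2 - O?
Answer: 339523/34 ≈ 9986.0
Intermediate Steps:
U(k) = 6 - 3*k (U(k) = -3*(-2 + k) = 6 - 3*k)
Q(H, t) = H + 3*t (Q(H, t) = 1*H + (6 - 3*(2 - 1*1))*t = H + (6 - 3*(2 - 1))*t = H + (6 - 3*1)*t = H + (6 - 3)*t = H + 3*t)
(73 - 4)/(Q(-4, 5) - 45) + 9988 = (73 - 4)/((-4 + 3*5) - 45) + 9988 = 69/((-4 + 15) - 45) + 9988 = 69/(11 - 45) + 9988 = 69/(-34) + 9988 = -1/34*69 + 9988 = -69/34 + 9988 = 339523/34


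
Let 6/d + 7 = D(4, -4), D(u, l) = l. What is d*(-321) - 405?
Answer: -2529/11 ≈ -229.91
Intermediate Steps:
d = -6/11 (d = 6/(-7 - 4) = 6/(-11) = 6*(-1/11) = -6/11 ≈ -0.54545)
d*(-321) - 405 = -6/11*(-321) - 405 = 1926/11 - 405 = -2529/11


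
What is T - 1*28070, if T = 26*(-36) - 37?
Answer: -29043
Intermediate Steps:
T = -973 (T = -936 - 37 = -973)
T - 1*28070 = -973 - 1*28070 = -973 - 28070 = -29043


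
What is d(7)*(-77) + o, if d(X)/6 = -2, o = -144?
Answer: 780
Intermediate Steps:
d(X) = -12 (d(X) = 6*(-2) = -12)
d(7)*(-77) + o = -12*(-77) - 144 = 924 - 144 = 780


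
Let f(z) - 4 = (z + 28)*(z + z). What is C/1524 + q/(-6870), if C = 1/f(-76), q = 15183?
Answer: -5630463491/2547670800 ≈ -2.2100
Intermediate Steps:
f(z) = 4 + 2*z*(28 + z) (f(z) = 4 + (z + 28)*(z + z) = 4 + (28 + z)*(2*z) = 4 + 2*z*(28 + z))
C = 1/7300 (C = 1/(4 + 2*(-76)² + 56*(-76)) = 1/(4 + 2*5776 - 4256) = 1/(4 + 11552 - 4256) = 1/7300 ≈ 0.00013699)
C/1524 + q/(-6870) = (1/7300)/1524 + 15183/(-6870) = (1/7300)*(1/1524) + 15183*(-1/6870) = 1/11125200 - 5061/2290 = -5630463491/2547670800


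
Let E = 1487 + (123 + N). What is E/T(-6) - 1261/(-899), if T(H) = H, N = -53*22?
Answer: -65265/899 ≈ -72.597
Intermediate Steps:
N = -1166
E = 444 (E = 1487 + (123 - 1166) = 1487 - 1043 = 444)
E/T(-6) - 1261/(-899) = 444/(-6) - 1261/(-899) = 444*(-⅙) - 1261*(-1/899) = -74 + 1261/899 = -65265/899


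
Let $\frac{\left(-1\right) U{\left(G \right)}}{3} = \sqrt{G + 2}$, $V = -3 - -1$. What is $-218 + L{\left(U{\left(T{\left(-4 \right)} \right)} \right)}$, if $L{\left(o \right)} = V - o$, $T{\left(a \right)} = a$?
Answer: $-220 + 3 i \sqrt{2} \approx -220.0 + 4.2426 i$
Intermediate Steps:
$V = -2$ ($V = -3 + 1 = -2$)
$U{\left(G \right)} = - 3 \sqrt{2 + G}$ ($U{\left(G \right)} = - 3 \sqrt{G + 2} = - 3 \sqrt{2 + G}$)
$L{\left(o \right)} = -2 - o$
$-218 + L{\left(U{\left(T{\left(-4 \right)} \right)} \right)} = -218 - \left(2 - 3 \sqrt{2 - 4}\right) = -218 - \left(2 - 3 \sqrt{-2}\right) = -218 - \left(2 - 3 i \sqrt{2}\right) = -220 + 3 i \sqrt{2}$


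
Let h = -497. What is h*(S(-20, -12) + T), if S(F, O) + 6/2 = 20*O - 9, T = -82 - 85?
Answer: 208243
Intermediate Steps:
T = -167
S(F, O) = -12 + 20*O (S(F, O) = -3 + (20*O - 9) = -3 + (-9 + 20*O) = -12 + 20*O)
h*(S(-20, -12) + T) = -497*((-12 + 20*(-12)) - 167) = -497*((-12 - 240) - 167) = -497*(-252 - 167) = -497*(-419) = 208243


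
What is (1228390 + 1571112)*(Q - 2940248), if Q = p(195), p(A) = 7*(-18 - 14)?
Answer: -8231857244944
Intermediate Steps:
p(A) = -224 (p(A) = 7*(-32) = -224)
Q = -224
(1228390 + 1571112)*(Q - 2940248) = (1228390 + 1571112)*(-224 - 2940248) = 2799502*(-2940472) = -8231857244944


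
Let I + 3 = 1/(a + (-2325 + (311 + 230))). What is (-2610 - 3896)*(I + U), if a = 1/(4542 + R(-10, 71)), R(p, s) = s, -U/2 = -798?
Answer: -85291928428100/8229591 ≈ -1.0364e+7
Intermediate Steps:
U = 1596 (U = -2*(-798) = 1596)
a = 1/4613 (a = 1/(4542 + 71) = 1/4613 ≈ 0.00021678)
I = -24693386/8229591 (I = -3 + 1/(1/4613 + (-2325 + (311 + 230))) = -3 + 1/(1/4613 + (-2325 + 541)) = -3 + 1/(1/4613 - 1784) = -3 + 1/(-8229591/4613) = -3 - 4613/8229591 = -24693386/8229591 ≈ -3.0006)
(-2610 - 3896)*(I + U) = (-2610 - 3896)*(-24693386/8229591 + 1596) = -6506*13109733850/8229591 = -85291928428100/8229591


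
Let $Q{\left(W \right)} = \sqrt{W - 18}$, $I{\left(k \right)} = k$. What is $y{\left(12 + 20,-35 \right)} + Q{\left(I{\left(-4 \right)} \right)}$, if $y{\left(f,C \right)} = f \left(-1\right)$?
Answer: $-32 + i \sqrt{22} \approx -32.0 + 4.6904 i$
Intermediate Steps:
$y{\left(f,C \right)} = - f$
$Q{\left(W \right)} = \sqrt{-18 + W}$
$y{\left(12 + 20,-35 \right)} + Q{\left(I{\left(-4 \right)} \right)} = - (12 + 20) + \sqrt{-18 - 4} = \left(-1\right) 32 + \sqrt{-22} = -32 + i \sqrt{22}$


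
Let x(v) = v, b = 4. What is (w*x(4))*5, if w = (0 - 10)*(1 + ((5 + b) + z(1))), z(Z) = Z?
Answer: -2200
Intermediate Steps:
w = -110 (w = (0 - 10)*(1 + ((5 + 4) + 1)) = -10*(1 + (9 + 1)) = -10*(1 + 10) = -10*11 = -110)
(w*x(4))*5 = -110*4*5 = -440*5 = -2200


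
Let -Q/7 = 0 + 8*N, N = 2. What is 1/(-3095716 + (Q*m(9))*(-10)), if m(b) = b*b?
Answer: -1/3004996 ≈ -3.3278e-7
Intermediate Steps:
m(b) = b²
Q = -112 (Q = -7*(0 + 8*2) = -7*(0 + 16) = -7*16 = -112)
1/(-3095716 + (Q*m(9))*(-10)) = 1/(-3095716 - 112*9²*(-10)) = 1/(-3095716 - 112*81*(-10)) = 1/(-3095716 - 9072*(-10)) = 1/(-3095716 + 90720) = 1/(-3004996) = -1/3004996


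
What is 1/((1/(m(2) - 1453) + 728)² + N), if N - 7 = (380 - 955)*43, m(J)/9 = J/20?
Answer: 210859441/106539894890646 ≈ 1.9792e-6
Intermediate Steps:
m(J) = 9*J/20 (m(J) = 9*(J/20) = 9*J/20)
N = -24718 (N = 7 + (380 - 955)*43 = 7 - 575*43 = 7 - 24725 = -24718)
1/((1/(m(2) - 1453) + 728)² + N) = 1/((1/((9/20)*2 - 1453) + 728)² - 24718) = 1/((1/(9/10 - 1453) + 728)² - 24718) = 1/((1/(-14521/10) + 728)² - 24718) = 1/((-10/14521 + 728)² - 24718) = 1/((10571278/14521)² - 24718) = 1/(111751918553284/210859441 - 24718) = 1/(106539894890646/210859441) = 210859441/106539894890646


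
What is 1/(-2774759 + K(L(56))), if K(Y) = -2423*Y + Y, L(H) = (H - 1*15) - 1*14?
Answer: -1/2840153 ≈ -3.5209e-7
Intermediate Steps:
L(H) = -29 + H (L(H) = (H - 15) - 14 = (-15 + H) - 14 = -29 + H)
K(Y) = -2422*Y
1/(-2774759 + K(L(56))) = 1/(-2774759 - 2422*(-29 + 56)) = 1/(-2774759 - 2422*27) = 1/(-2774759 - 65394) = 1/(-2840153) = -1/2840153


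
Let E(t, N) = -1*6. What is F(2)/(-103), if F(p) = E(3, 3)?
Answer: 6/103 ≈ 0.058252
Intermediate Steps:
E(t, N) = -6
F(p) = -6
F(2)/(-103) = -6/(-103) = -6*(-1/103) = 6/103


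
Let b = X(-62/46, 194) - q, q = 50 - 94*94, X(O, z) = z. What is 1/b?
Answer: 1/8980 ≈ 0.00011136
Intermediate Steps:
q = -8786 (q = 50 - 8836 = -8786)
b = 8980 (b = 194 - 1*(-8786) = 194 + 8786 = 8980)
1/b = 1/8980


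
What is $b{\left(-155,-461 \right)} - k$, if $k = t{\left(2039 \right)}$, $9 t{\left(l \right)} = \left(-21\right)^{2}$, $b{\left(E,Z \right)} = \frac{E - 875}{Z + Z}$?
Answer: $- \frac{22074}{461} \approx -47.883$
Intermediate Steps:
$b{\left(E,Z \right)} = \frac{-875 + E}{2 Z}$
$t{\left(l \right)} = 49$ ($t{\left(l \right)} = \frac{\left(-21\right)^{2}}{9} = \frac{1}{9} \cdot 441 = 49$)
$k = 49$
$b{\left(-155,-461 \right)} - k = \frac{-875 - 155}{2 \left(-461\right)} - 49 = \frac{1}{2} \left(- \frac{1}{461}\right) \left(-1030\right) - 49 = \frac{515}{461} - 49 = - \frac{22074}{461}$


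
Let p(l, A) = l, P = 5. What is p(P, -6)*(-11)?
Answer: -55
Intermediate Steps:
p(P, -6)*(-11) = 5*(-11) = -55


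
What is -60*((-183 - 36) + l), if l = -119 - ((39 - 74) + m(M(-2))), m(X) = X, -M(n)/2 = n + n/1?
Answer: 18660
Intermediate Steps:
M(n) = -4*n (M(n) = -2*(n + n/1) = -2*(n + n*1) = -2*(n + n) = -4*n)
l = -92 (l = -119 - ((39 - 74) - 4*(-2)) = -119 - (-35 + 8) = -119 - 1*(-27) = -119 + 27 = -92)
-60*((-183 - 36) + l) = -60*((-183 - 36) - 92) = -60*(-219 - 92) = -60*(-311) = 18660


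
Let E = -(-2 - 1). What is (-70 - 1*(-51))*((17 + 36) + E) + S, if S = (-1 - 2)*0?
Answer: -1064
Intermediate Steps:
E = 3 (E = -1*(-3) = 3)
S = 0 (S = -3*0 = 0)
(-70 - 1*(-51))*((17 + 36) + E) + S = (-70 - 1*(-51))*((17 + 36) + 3) + 0 = (-70 + 51)*(53 + 3) + 0 = -19*56 + 0 = -1064 + 0 = -1064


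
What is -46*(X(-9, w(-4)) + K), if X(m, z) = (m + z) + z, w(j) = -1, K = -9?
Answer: 920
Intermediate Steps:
X(m, z) = m + 2*z
-46*(X(-9, w(-4)) + K) = -46*((-9 + 2*(-1)) - 9) = -46*((-9 - 2) - 9) = -46*(-11 - 9) = -46*(-20) = 920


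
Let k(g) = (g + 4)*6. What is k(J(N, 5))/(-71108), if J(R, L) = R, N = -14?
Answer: 15/17777 ≈ 0.00084379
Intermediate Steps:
k(g) = 24 + 6*g (k(g) = (4 + g)*6 = 24 + 6*g)
k(J(N, 5))/(-71108) = (24 + 6*(-14))/(-71108) = (24 - 84)*(-1/71108) = -60*(-1/71108) = 15/17777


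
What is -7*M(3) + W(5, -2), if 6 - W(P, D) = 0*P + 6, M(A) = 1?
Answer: -7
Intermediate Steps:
W(P, D) = 0 (W(P, D) = 6 - (0*P + 6) = 6 - (0 + 6) = 6 - 1*6 = 6 - 6 = 0)
-7*M(3) + W(5, -2) = -7*1 + 0 = -7 + 0 = -7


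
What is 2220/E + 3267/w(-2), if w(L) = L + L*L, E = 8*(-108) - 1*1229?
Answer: 6833391/4186 ≈ 1632.4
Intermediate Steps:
E = -2093 (E = -864 - 1229 = -2093)
w(L) = L + L**2
2220/E + 3267/w(-2) = 2220/(-2093) + 3267/((-2*(1 - 2))) = 2220*(-1/2093) + 3267/((-2*(-1))) = -2220/2093 + 3267/2 = 6833391/4186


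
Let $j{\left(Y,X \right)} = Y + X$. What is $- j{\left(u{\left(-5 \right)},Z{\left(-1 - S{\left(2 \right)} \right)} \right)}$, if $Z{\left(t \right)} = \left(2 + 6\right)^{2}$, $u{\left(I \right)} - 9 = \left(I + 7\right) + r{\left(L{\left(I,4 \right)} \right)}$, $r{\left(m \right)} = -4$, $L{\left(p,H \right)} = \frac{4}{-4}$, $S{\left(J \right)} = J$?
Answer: $-71$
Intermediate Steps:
$L{\left(p,H \right)} = -1$ ($L{\left(p,H \right)} = 4 \left(- \frac{1}{4}\right) = -1$)
$u{\left(I \right)} = 12 + I$ ($u{\left(I \right)} = 9 + \left(\left(I + 7\right) - 4\right) = 9 + \left(\left(7 + I\right) - 4\right) = 9 + \left(3 + I\right) = 12 + I$)
$Z{\left(t \right)} = 64$ ($Z{\left(t \right)} = 8^{2} = 64$)
$j{\left(Y,X \right)} = X + Y$
$- j{\left(u{\left(-5 \right)},Z{\left(-1 - S{\left(2 \right)} \right)} \right)} = - (64 + \left(12 - 5\right)) = - (64 + 7) = \left(-1\right) 71 = -71$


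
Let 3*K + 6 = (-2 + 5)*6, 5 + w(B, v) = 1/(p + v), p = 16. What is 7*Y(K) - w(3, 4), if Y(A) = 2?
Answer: 379/20 ≈ 18.950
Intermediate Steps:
w(B, v) = -5 + 1/(16 + v)
K = 4 (K = -2 + ((-2 + 5)*6)/3 = -2 + (3*6)/3 = -2 + (⅓)*18 = -2 + 6 = 4)
7*Y(K) - w(3, 4) = 7*2 - (-79 - 5*4)/(16 + 4) = 14 - (-79 - 20)/20 = 14 - (-99)/20 = 14 - 1*(-99/20) = 14 + 99/20 = 379/20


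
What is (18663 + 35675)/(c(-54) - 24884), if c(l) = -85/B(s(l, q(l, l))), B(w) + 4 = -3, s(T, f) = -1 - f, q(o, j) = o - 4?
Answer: -380366/174103 ≈ -2.1847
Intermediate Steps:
q(o, j) = -4 + o
B(w) = -7 (B(w) = -4 - 3 = -7)
c(l) = 85/7 (c(l) = -85/(-7) = -85*(-⅐) = 85/7)
(18663 + 35675)/(c(-54) - 24884) = (18663 + 35675)/(85/7 - 24884) = 54338/(-174103/7) = 54338*(-7/174103) = -380366/174103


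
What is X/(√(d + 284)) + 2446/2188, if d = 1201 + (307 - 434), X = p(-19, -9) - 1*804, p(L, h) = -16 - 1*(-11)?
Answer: 1223/1094 - 809*√1358/1358 ≈ -20.835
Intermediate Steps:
p(L, h) = -5 (p(L, h) = -16 + 11 = -5)
X = -809 (X = -5 - 1*804 = -5 - 804 = -809)
d = 1074 (d = 1201 - 127 = 1074)
X/(√(d + 284)) + 2446/2188 = -809/√(1074 + 284) + 2446/2188 = -809*√1358/1358 + 2446*(1/2188) = -809*√1358/1358 + 1223/1094 = 1223/1094 - 809*√1358/1358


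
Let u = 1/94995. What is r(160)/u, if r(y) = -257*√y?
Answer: -97654860*√10 ≈ -3.0881e+8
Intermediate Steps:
u = 1/94995 ≈ 1.0527e-5
r(160)/u = (-1028*√10)/(1/94995) = -1028*√10*94995 = -97654860*√10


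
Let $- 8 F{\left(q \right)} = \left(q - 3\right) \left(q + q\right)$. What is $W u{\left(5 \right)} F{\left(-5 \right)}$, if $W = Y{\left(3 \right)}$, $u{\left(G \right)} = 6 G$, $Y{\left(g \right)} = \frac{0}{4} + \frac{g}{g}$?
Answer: $-300$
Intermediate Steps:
$Y{\left(g \right)} = 1$ ($Y{\left(g \right)} = 0 \cdot \frac{1}{4} + 1 = 0 + 1 = 1$)
$F{\left(q \right)} = - \frac{q \left(-3 + q\right)}{4}$ ($F{\left(q \right)} = - \frac{\left(q - 3\right) \left(q + q\right)}{8} = - \frac{\left(-3 + q\right) 2 q}{8} = - \frac{2 q \left(-3 + q\right)}{8} = - \frac{q \left(-3 + q\right)}{4}$)
$W = 1$
$W u{\left(5 \right)} F{\left(-5 \right)} = 1 \cdot 6 \cdot 5 \cdot \frac{1}{4} \left(-5\right) \left(3 - -5\right) = 1 \cdot 30 \cdot \frac{1}{4} \left(-5\right) \left(3 + 5\right) = 30 \cdot \frac{1}{4} \left(-5\right) 8 = 30 \left(-10\right) = -300$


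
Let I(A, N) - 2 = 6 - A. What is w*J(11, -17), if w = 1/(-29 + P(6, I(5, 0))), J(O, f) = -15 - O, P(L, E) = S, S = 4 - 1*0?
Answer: 26/25 ≈ 1.0400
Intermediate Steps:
I(A, N) = 8 - A (I(A, N) = 2 + (6 - A) = 8 - A)
S = 4 (S = 4 + 0 = 4)
P(L, E) = 4
w = -1/25 (w = 1/(-29 + 4) = 1/(-25) = -1/25 ≈ -0.040000)
w*J(11, -17) = -(-15 - 1*11)/25 = -(-15 - 11)/25 = -1/25*(-26) = 26/25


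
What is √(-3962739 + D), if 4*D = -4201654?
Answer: I*√20052610/2 ≈ 2239.0*I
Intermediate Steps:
D = -2100827/2 (D = (¼)*(-4201654) = -2100827/2 ≈ -1.0504e+6)
√(-3962739 + D) = √(-3962739 - 2100827/2) = √(-10026305/2) = I*√20052610/2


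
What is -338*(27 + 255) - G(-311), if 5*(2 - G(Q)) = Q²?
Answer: -379869/5 ≈ -75974.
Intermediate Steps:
G(Q) = 2 - Q²/5
-338*(27 + 255) - G(-311) = -338*(27 + 255) - (2 - ⅕*(-311)²) = -338*282 - (2 - ⅕*96721) = -95316 - (2 - 96721/5) = -95316 - 1*(-96711/5) = -95316 + 96711/5 = -379869/5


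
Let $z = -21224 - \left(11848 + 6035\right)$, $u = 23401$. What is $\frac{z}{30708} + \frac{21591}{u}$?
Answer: $- \frac{252126479}{718597908} \approx -0.35086$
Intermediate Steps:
$z = -39107$ ($z = -21224 - 17883 = -39107$)
$\frac{z}{30708} + \frac{21591}{u} = - \frac{39107}{30708} + \frac{21591}{23401} = - \frac{252126479}{718597908}$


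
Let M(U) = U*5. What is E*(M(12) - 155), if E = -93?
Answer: 8835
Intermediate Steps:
M(U) = 5*U
E*(M(12) - 155) = -93*(5*12 - 155) = -93*(60 - 155) = -93*(-95) = 8835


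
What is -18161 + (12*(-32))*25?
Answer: -27761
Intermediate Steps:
-18161 + (12*(-32))*25 = -18161 - 384*25 = -18161 - 9600 = -27761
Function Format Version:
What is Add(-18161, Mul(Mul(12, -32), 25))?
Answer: -27761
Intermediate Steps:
Add(-18161, Mul(Mul(12, -32), 25)) = Add(-18161, Mul(-384, 25)) = Add(-18161, -9600) = -27761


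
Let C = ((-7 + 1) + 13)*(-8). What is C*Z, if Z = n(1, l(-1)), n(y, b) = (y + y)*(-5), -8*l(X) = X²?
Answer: 560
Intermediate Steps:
l(X) = -X²/8
n(y, b) = -10*y (n(y, b) = (2*y)*(-5) = -10*y)
Z = -10 (Z = -10*1 = -10)
C = -56 (C = (-6 + 13)*(-8) = 7*(-8) = -56)
C*Z = -56*(-10) = 560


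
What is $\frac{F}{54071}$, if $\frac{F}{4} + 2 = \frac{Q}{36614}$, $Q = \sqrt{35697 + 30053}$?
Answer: $- \frac{8}{54071} + \frac{10 \sqrt{2630}}{989877797} \approx -0.00014744$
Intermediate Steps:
$Q = 5 \sqrt{2630}$ ($Q = \sqrt{65750} = 5 \sqrt{2630} \approx 256.42$)
$F = -8 + \frac{10 \sqrt{2630}}{18307}$ ($F = -8 + 4 \frac{5 \sqrt{2630}}{36614} = -8 + \frac{10 \sqrt{2630}}{18307} \approx -7.972$)
$\frac{F}{54071} = \frac{-8 + \frac{10 \sqrt{2630}}{18307}}{54071} = \left(-8 + \frac{10 \sqrt{2630}}{18307}\right) \frac{1}{54071} = - \frac{8}{54071} + \frac{10 \sqrt{2630}}{989877797}$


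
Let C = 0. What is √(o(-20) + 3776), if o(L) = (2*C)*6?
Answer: 8*√59 ≈ 61.449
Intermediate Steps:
o(L) = 0 (o(L) = (2*0)*6 = 0*6 = 0)
√(o(-20) + 3776) = √(0 + 3776) = √3776 = 8*√59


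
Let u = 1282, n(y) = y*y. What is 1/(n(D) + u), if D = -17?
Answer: 1/1571 ≈ 0.00063654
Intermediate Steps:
n(y) = y²
1/(n(D) + u) = 1/((-17)² + 1282) = 1/(289 + 1282) = 1/1571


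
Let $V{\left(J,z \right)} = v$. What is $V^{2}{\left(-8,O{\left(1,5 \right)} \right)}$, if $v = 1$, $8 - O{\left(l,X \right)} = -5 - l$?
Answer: $1$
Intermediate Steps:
$O{\left(l,X \right)} = 13 + l$ ($O{\left(l,X \right)} = 8 - \left(-5 - l\right) = 8 + \left(5 + l\right) = 13 + l$)
$V{\left(J,z \right)} = 1$
$V^{2}{\left(-8,O{\left(1,5 \right)} \right)} = 1^{2} = 1$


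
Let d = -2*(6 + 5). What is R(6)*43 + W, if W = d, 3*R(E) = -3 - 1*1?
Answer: -238/3 ≈ -79.333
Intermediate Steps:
d = -22 (d = -2*11 = -22)
R(E) = -4/3 (R(E) = (-3 - 1*1)/3 = (-3 - 1)/3 = (⅓)*(-4) = -4/3)
W = -22
R(6)*43 + W = -4/3*43 - 22 = -172/3 - 22 = -238/3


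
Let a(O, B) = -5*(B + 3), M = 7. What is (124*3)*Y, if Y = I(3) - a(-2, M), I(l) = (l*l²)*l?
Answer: 48732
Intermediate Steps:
a(O, B) = -15 - 5*B (a(O, B) = -5*(3 + B) = -15 - 5*B)
I(l) = l⁴ (I(l) = l³*l = l⁴)
Y = 131 (Y = 3⁴ - (-15 - 5*7) = 81 - (-15 - 35) = 81 - 1*(-50) = 81 + 50 = 131)
(124*3)*Y = (124*3)*131 = 372*131 = 48732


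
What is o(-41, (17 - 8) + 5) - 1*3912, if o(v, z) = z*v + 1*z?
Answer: -4472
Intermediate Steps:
o(v, z) = z + v*z (o(v, z) = v*z + z = z + v*z)
o(-41, (17 - 8) + 5) - 1*3912 = ((17 - 8) + 5)*(1 - 41) - 1*3912 = (9 + 5)*(-40) - 3912 = 14*(-40) - 3912 = -560 - 3912 = -4472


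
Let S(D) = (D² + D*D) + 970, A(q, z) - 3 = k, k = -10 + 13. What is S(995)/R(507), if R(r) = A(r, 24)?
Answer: 330170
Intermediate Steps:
k = 3
A(q, z) = 6 (A(q, z) = 3 + 3 = 6)
R(r) = 6
S(D) = 970 + 2*D² (S(D) = (D² + D²) + 970 = 2*D² + 970 = 970 + 2*D²)
S(995)/R(507) = (970 + 2*995²)/6 = (970 + 2*990025)*(⅙) = (970 + 1980050)*(⅙) = 1981020*(⅙) = 330170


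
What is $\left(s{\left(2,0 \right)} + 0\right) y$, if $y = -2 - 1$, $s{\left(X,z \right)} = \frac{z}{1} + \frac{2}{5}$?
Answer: $- \frac{6}{5} \approx -1.2$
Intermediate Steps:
$s{\left(X,z \right)} = \frac{2}{5} + z$ ($s{\left(X,z \right)} = z 1 + 2 \cdot \frac{1}{5} = z + \frac{2}{5} = \frac{2}{5} + z$)
$y = -3$ ($y = -2 - 1 = -3$)
$\left(s{\left(2,0 \right)} + 0\right) y = \left(\left(\frac{2}{5} + 0\right) + 0\right) \left(-3\right) = \left(\frac{2}{5} + 0\right) \left(-3\right) = \frac{2}{5} \left(-3\right) = - \frac{6}{5}$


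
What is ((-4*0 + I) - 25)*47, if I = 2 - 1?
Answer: -1128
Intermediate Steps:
I = 1
((-4*0 + I) - 25)*47 = ((-4*0 + 1) - 25)*47 = ((0 + 1) - 25)*47 = (1 - 25)*47 = -24*47 = -1128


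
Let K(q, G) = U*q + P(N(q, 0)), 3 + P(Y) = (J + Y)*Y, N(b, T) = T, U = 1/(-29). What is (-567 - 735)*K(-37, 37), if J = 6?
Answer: 65100/29 ≈ 2244.8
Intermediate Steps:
U = -1/29 ≈ -0.034483
P(Y) = -3 + Y*(6 + Y) (P(Y) = -3 + (6 + Y)*Y = -3 + Y*(6 + Y))
K(q, G) = -3 - q/29 (K(q, G) = -q/29 + (-3 + 0² + 6*0) = -q/29 + (-3 + 0 + 0) = -q/29 - 3 = -3 - q/29)
(-567 - 735)*K(-37, 37) = (-567 - 735)*(-3 - 1/29*(-37)) = -1302*(-3 + 37/29) = -1302*(-50/29) = 65100/29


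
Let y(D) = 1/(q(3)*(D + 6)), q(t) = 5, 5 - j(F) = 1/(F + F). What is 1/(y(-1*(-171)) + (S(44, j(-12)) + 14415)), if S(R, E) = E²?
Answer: 169920/2453716087 ≈ 6.9250e-5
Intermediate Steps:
j(F) = 5 - 1/(2*F) (j(F) = 5 - 1/(F + F) = 5 - 1/(2*F))
y(D) = 1/(30 + 5*D) (y(D) = 1/(5*(D + 6)) = 1/(5*(6 + D)) = 1/(30 + 5*D))
1/(y(-1*(-171)) + (S(44, j(-12)) + 14415)) = 1/(1/(5*(6 - 1*(-171))) + ((5 - ½/(-12))² + 14415)) = 1/(1/(5*(6 + 171)) + ((5 - ½*(-1/12))² + 14415)) = 1/((⅕)/177 + ((5 + 1/24)² + 14415)) = 1/((⅕)*(1/177) + ((121/24)² + 14415)) = 1/(1/885 + (14641/576 + 14415)) = 1/(1/885 + 8317681/576) = 1/(2453716087/169920) = 169920/2453716087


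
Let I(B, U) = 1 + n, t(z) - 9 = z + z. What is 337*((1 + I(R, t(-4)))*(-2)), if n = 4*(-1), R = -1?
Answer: 1348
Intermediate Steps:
n = -4
t(z) = 9 + 2*z (t(z) = 9 + (z + z) = 9 + 2*z)
I(B, U) = -3 (I(B, U) = 1 - 4 = -3)
337*((1 + I(R, t(-4)))*(-2)) = 337*((1 - 3)*(-2)) = 337*(-2*(-2)) = 337*4 = 1348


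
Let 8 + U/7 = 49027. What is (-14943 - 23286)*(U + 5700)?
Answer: -13335536757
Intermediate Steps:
U = 343133 (U = -56 + 7*49027 = -56 + 343189 = 343133)
(-14943 - 23286)*(U + 5700) = (-14943 - 23286)*(343133 + 5700) = -38229*348833 = -13335536757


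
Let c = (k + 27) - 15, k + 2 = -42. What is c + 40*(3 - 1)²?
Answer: 128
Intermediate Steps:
k = -44 (k = -2 - 42 = -44)
c = -32 (c = (-44 + 27) - 15 = -17 - 15 = -32)
c + 40*(3 - 1)² = -32 + 40*(3 - 1)² = -32 + 40*2² = -32 + 40*4 = -32 + 160 = 128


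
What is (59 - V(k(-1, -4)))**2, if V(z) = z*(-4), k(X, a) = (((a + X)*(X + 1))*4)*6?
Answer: 3481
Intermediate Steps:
k(X, a) = 24*(1 + X)*(X + a) (k(X, a) = (((X + a)*(1 + X))*4)*6 = (((1 + X)*(X + a))*4)*6 = (4*(1 + X)*(X + a))*6 = 24*(1 + X)*(X + a))
V(z) = -4*z
(59 - V(k(-1, -4)))**2 = (59 - (-4)*(24*(-1) + 24*(-4) + 24*(-1)**2 + 24*(-1)*(-4)))**2 = (59 - (-4)*(-24 - 96 + 24*1 + 96))**2 = (59 - (-4)*(-24 - 96 + 24 + 96))**2 = (59 - (-4)*0)**2 = (59 - 1*0)**2 = (59 + 0)**2 = 59**2 = 3481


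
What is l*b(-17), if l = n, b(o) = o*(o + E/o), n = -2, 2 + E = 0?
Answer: -574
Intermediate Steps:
E = -2 (E = -2 + 0 = -2)
b(o) = o*(o - 2/o)
l = -2
l*b(-17) = -2*(-2 + (-17)**2) = -2*(-2 + 289) = -2*287 = -574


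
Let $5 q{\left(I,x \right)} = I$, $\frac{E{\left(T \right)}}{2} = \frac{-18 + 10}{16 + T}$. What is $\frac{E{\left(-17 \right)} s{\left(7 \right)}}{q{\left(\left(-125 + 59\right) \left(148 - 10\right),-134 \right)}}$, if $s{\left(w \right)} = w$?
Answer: $- \frac{140}{2277} \approx -0.061484$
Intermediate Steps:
$E{\left(T \right)} = - \frac{16}{16 + T}$ ($E{\left(T \right)} = 2 \frac{-18 + 10}{16 + T} = 2 \left(- \frac{8}{16 + T}\right) = - \frac{16}{16 + T}$)
$q{\left(I,x \right)} = \frac{I}{5}$
$\frac{E{\left(-17 \right)} s{\left(7 \right)}}{q{\left(\left(-125 + 59\right) \left(148 - 10\right),-134 \right)}} = \frac{- \frac{16}{16 - 17} \cdot 7}{\frac{1}{5} \left(-125 + 59\right) \left(148 - 10\right)} = \frac{- \frac{16}{-1} \cdot 7}{\frac{1}{5} \left(\left(-66\right) 138\right)} = \frac{\left(-16\right) \left(-1\right) 7}{\frac{1}{5} \left(-9108\right)} = \frac{16 \cdot 7}{- \frac{9108}{5}} = 112 \left(- \frac{5}{9108}\right) = - \frac{140}{2277}$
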